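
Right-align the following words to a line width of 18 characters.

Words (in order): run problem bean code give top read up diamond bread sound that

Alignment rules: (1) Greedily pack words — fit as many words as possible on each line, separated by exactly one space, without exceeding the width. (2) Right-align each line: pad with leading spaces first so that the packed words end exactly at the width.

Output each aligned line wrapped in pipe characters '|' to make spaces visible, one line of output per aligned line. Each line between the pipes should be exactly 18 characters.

Answer: |  run problem bean|
|code give top read|
|  up diamond bread|
|        sound that|

Derivation:
Line 1: ['run', 'problem', 'bean'] (min_width=16, slack=2)
Line 2: ['code', 'give', 'top', 'read'] (min_width=18, slack=0)
Line 3: ['up', 'diamond', 'bread'] (min_width=16, slack=2)
Line 4: ['sound', 'that'] (min_width=10, slack=8)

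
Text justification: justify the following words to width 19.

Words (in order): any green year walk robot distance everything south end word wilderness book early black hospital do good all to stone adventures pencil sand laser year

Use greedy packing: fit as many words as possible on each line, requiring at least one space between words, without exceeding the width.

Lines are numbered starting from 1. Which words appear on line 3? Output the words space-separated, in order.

Line 1: ['any', 'green', 'year', 'walk'] (min_width=19, slack=0)
Line 2: ['robot', 'distance'] (min_width=14, slack=5)
Line 3: ['everything', 'south'] (min_width=16, slack=3)
Line 4: ['end', 'word', 'wilderness'] (min_width=19, slack=0)
Line 5: ['book', 'early', 'black'] (min_width=16, slack=3)
Line 6: ['hospital', 'do', 'good'] (min_width=16, slack=3)
Line 7: ['all', 'to', 'stone'] (min_width=12, slack=7)
Line 8: ['adventures', 'pencil'] (min_width=17, slack=2)
Line 9: ['sand', 'laser', 'year'] (min_width=15, slack=4)

Answer: everything south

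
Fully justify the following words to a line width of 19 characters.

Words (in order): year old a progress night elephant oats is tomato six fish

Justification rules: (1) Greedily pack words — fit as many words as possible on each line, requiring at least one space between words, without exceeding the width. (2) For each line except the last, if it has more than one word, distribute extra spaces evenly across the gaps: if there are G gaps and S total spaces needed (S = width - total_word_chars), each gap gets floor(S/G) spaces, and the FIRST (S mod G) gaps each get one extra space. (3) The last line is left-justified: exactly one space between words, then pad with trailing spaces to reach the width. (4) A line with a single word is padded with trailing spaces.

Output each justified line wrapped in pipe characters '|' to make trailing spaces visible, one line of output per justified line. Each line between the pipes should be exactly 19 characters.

Answer: |year old a progress|
|night elephant oats|
|is tomato six fish |

Derivation:
Line 1: ['year', 'old', 'a', 'progress'] (min_width=19, slack=0)
Line 2: ['night', 'elephant', 'oats'] (min_width=19, slack=0)
Line 3: ['is', 'tomato', 'six', 'fish'] (min_width=18, slack=1)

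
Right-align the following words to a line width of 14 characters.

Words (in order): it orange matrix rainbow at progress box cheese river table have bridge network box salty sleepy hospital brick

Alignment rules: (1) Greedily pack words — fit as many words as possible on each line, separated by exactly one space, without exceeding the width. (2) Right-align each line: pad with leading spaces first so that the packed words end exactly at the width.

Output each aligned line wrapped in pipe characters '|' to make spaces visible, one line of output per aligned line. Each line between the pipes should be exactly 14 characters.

Line 1: ['it', 'orange'] (min_width=9, slack=5)
Line 2: ['matrix', 'rainbow'] (min_width=14, slack=0)
Line 3: ['at', 'progress'] (min_width=11, slack=3)
Line 4: ['box', 'cheese'] (min_width=10, slack=4)
Line 5: ['river', 'table'] (min_width=11, slack=3)
Line 6: ['have', 'bridge'] (min_width=11, slack=3)
Line 7: ['network', 'box'] (min_width=11, slack=3)
Line 8: ['salty', 'sleepy'] (min_width=12, slack=2)
Line 9: ['hospital', 'brick'] (min_width=14, slack=0)

Answer: |     it orange|
|matrix rainbow|
|   at progress|
|    box cheese|
|   river table|
|   have bridge|
|   network box|
|  salty sleepy|
|hospital brick|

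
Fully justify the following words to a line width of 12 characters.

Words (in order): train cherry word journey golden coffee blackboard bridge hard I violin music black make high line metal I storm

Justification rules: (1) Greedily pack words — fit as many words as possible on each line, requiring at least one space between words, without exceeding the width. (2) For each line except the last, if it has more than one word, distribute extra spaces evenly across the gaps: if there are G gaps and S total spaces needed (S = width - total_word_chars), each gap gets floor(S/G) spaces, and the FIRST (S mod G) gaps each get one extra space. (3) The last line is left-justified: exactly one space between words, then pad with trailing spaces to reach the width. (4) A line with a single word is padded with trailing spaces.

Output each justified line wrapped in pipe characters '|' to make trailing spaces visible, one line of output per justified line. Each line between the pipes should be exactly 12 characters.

Line 1: ['train', 'cherry'] (min_width=12, slack=0)
Line 2: ['word', 'journey'] (min_width=12, slack=0)
Line 3: ['golden'] (min_width=6, slack=6)
Line 4: ['coffee'] (min_width=6, slack=6)
Line 5: ['blackboard'] (min_width=10, slack=2)
Line 6: ['bridge', 'hard'] (min_width=11, slack=1)
Line 7: ['I', 'violin'] (min_width=8, slack=4)
Line 8: ['music', 'black'] (min_width=11, slack=1)
Line 9: ['make', 'high'] (min_width=9, slack=3)
Line 10: ['line', 'metal', 'I'] (min_width=12, slack=0)
Line 11: ['storm'] (min_width=5, slack=7)

Answer: |train cherry|
|word journey|
|golden      |
|coffee      |
|blackboard  |
|bridge  hard|
|I     violin|
|music  black|
|make    high|
|line metal I|
|storm       |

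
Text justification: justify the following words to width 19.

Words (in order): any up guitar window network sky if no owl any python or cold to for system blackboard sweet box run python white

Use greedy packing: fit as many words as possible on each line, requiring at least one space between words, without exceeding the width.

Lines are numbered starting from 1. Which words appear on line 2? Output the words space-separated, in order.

Line 1: ['any', 'up', 'guitar'] (min_width=13, slack=6)
Line 2: ['window', 'network', 'sky'] (min_width=18, slack=1)
Line 3: ['if', 'no', 'owl', 'any'] (min_width=13, slack=6)
Line 4: ['python', 'or', 'cold', 'to'] (min_width=17, slack=2)
Line 5: ['for', 'system'] (min_width=10, slack=9)
Line 6: ['blackboard', 'sweet'] (min_width=16, slack=3)
Line 7: ['box', 'run', 'python'] (min_width=14, slack=5)
Line 8: ['white'] (min_width=5, slack=14)

Answer: window network sky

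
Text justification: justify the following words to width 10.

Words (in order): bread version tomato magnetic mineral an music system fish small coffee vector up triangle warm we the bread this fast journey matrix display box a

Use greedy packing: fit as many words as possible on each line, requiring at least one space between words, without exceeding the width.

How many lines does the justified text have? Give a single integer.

Line 1: ['bread'] (min_width=5, slack=5)
Line 2: ['version'] (min_width=7, slack=3)
Line 3: ['tomato'] (min_width=6, slack=4)
Line 4: ['magnetic'] (min_width=8, slack=2)
Line 5: ['mineral', 'an'] (min_width=10, slack=0)
Line 6: ['music'] (min_width=5, slack=5)
Line 7: ['system'] (min_width=6, slack=4)
Line 8: ['fish', 'small'] (min_width=10, slack=0)
Line 9: ['coffee'] (min_width=6, slack=4)
Line 10: ['vector', 'up'] (min_width=9, slack=1)
Line 11: ['triangle'] (min_width=8, slack=2)
Line 12: ['warm', 'we'] (min_width=7, slack=3)
Line 13: ['the', 'bread'] (min_width=9, slack=1)
Line 14: ['this', 'fast'] (min_width=9, slack=1)
Line 15: ['journey'] (min_width=7, slack=3)
Line 16: ['matrix'] (min_width=6, slack=4)
Line 17: ['display'] (min_width=7, slack=3)
Line 18: ['box', 'a'] (min_width=5, slack=5)
Total lines: 18

Answer: 18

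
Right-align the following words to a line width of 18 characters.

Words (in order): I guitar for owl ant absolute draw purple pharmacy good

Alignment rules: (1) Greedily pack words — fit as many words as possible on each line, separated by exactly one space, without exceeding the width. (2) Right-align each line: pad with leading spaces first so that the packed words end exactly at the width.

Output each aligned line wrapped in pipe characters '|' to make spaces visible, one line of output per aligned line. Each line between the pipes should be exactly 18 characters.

Answer: |  I guitar for owl|
| ant absolute draw|
|   purple pharmacy|
|              good|

Derivation:
Line 1: ['I', 'guitar', 'for', 'owl'] (min_width=16, slack=2)
Line 2: ['ant', 'absolute', 'draw'] (min_width=17, slack=1)
Line 3: ['purple', 'pharmacy'] (min_width=15, slack=3)
Line 4: ['good'] (min_width=4, slack=14)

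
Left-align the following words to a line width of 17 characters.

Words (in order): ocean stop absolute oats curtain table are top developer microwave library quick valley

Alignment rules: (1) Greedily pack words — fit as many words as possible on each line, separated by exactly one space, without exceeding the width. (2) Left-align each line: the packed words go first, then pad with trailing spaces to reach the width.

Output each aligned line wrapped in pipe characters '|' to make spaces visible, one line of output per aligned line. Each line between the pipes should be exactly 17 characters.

Answer: |ocean stop       |
|absolute oats    |
|curtain table are|
|top developer    |
|microwave library|
|quick valley     |

Derivation:
Line 1: ['ocean', 'stop'] (min_width=10, slack=7)
Line 2: ['absolute', 'oats'] (min_width=13, slack=4)
Line 3: ['curtain', 'table', 'are'] (min_width=17, slack=0)
Line 4: ['top', 'developer'] (min_width=13, slack=4)
Line 5: ['microwave', 'library'] (min_width=17, slack=0)
Line 6: ['quick', 'valley'] (min_width=12, slack=5)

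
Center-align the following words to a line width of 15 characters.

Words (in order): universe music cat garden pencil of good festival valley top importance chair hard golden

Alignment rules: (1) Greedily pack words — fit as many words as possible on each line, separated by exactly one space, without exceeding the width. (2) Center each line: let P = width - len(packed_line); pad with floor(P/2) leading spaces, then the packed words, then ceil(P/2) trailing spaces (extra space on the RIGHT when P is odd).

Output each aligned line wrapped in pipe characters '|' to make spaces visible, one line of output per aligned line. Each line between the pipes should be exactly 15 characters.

Line 1: ['universe', 'music'] (min_width=14, slack=1)
Line 2: ['cat', 'garden'] (min_width=10, slack=5)
Line 3: ['pencil', 'of', 'good'] (min_width=14, slack=1)
Line 4: ['festival', 'valley'] (min_width=15, slack=0)
Line 5: ['top', 'importance'] (min_width=14, slack=1)
Line 6: ['chair', 'hard'] (min_width=10, slack=5)
Line 7: ['golden'] (min_width=6, slack=9)

Answer: |universe music |
|  cat garden   |
|pencil of good |
|festival valley|
|top importance |
|  chair hard   |
|    golden     |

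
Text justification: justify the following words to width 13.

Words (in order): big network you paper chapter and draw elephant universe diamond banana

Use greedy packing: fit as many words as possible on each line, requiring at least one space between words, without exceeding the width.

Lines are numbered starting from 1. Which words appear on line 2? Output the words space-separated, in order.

Line 1: ['big', 'network'] (min_width=11, slack=2)
Line 2: ['you', 'paper'] (min_width=9, slack=4)
Line 3: ['chapter', 'and'] (min_width=11, slack=2)
Line 4: ['draw', 'elephant'] (min_width=13, slack=0)
Line 5: ['universe'] (min_width=8, slack=5)
Line 6: ['diamond'] (min_width=7, slack=6)
Line 7: ['banana'] (min_width=6, slack=7)

Answer: you paper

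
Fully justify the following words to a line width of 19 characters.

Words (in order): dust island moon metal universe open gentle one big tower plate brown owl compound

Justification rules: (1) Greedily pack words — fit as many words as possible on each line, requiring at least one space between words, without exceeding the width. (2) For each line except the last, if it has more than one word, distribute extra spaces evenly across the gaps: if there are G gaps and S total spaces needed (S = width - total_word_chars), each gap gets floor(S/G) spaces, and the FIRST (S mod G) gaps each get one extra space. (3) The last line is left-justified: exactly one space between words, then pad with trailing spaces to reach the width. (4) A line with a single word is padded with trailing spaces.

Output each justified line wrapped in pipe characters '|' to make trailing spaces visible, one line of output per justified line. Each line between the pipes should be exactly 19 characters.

Answer: |dust   island  moon|
|metal universe open|
|gentle    one   big|
|tower  plate  brown|
|owl compound       |

Derivation:
Line 1: ['dust', 'island', 'moon'] (min_width=16, slack=3)
Line 2: ['metal', 'universe', 'open'] (min_width=19, slack=0)
Line 3: ['gentle', 'one', 'big'] (min_width=14, slack=5)
Line 4: ['tower', 'plate', 'brown'] (min_width=17, slack=2)
Line 5: ['owl', 'compound'] (min_width=12, slack=7)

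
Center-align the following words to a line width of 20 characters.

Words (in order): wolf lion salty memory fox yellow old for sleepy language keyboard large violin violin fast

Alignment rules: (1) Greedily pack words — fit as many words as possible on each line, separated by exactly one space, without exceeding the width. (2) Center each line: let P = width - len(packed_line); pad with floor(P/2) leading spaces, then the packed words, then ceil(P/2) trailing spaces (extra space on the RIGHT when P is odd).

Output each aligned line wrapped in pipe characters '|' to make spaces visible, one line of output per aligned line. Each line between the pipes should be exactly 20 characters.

Line 1: ['wolf', 'lion', 'salty'] (min_width=15, slack=5)
Line 2: ['memory', 'fox', 'yellow'] (min_width=17, slack=3)
Line 3: ['old', 'for', 'sleepy'] (min_width=14, slack=6)
Line 4: ['language', 'keyboard'] (min_width=17, slack=3)
Line 5: ['large', 'violin', 'violin'] (min_width=19, slack=1)
Line 6: ['fast'] (min_width=4, slack=16)

Answer: |  wolf lion salty   |
| memory fox yellow  |
|   old for sleepy   |
| language keyboard  |
|large violin violin |
|        fast        |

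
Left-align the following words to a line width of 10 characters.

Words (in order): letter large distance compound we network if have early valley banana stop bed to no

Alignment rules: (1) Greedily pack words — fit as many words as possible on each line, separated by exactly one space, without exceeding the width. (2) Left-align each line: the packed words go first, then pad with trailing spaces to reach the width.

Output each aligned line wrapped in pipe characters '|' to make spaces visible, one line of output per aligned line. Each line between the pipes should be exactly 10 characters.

Line 1: ['letter'] (min_width=6, slack=4)
Line 2: ['large'] (min_width=5, slack=5)
Line 3: ['distance'] (min_width=8, slack=2)
Line 4: ['compound'] (min_width=8, slack=2)
Line 5: ['we', 'network'] (min_width=10, slack=0)
Line 6: ['if', 'have'] (min_width=7, slack=3)
Line 7: ['early'] (min_width=5, slack=5)
Line 8: ['valley'] (min_width=6, slack=4)
Line 9: ['banana'] (min_width=6, slack=4)
Line 10: ['stop', 'bed'] (min_width=8, slack=2)
Line 11: ['to', 'no'] (min_width=5, slack=5)

Answer: |letter    |
|large     |
|distance  |
|compound  |
|we network|
|if have   |
|early     |
|valley    |
|banana    |
|stop bed  |
|to no     |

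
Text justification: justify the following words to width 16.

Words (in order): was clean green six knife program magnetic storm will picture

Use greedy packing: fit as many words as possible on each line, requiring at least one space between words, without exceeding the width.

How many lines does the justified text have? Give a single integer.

Line 1: ['was', 'clean', 'green'] (min_width=15, slack=1)
Line 2: ['six', 'knife'] (min_width=9, slack=7)
Line 3: ['program', 'magnetic'] (min_width=16, slack=0)
Line 4: ['storm', 'will'] (min_width=10, slack=6)
Line 5: ['picture'] (min_width=7, slack=9)
Total lines: 5

Answer: 5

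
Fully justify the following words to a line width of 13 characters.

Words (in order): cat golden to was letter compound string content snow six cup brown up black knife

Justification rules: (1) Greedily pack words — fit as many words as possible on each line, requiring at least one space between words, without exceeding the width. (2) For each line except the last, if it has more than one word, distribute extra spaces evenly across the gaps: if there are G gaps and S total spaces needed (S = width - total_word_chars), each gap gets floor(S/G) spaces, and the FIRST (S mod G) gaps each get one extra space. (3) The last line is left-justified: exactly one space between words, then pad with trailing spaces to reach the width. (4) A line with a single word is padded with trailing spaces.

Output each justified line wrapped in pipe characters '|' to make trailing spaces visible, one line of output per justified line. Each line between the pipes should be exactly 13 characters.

Answer: |cat golden to|
|was    letter|
|compound     |
|string       |
|content  snow|
|six cup brown|
|up      black|
|knife        |

Derivation:
Line 1: ['cat', 'golden', 'to'] (min_width=13, slack=0)
Line 2: ['was', 'letter'] (min_width=10, slack=3)
Line 3: ['compound'] (min_width=8, slack=5)
Line 4: ['string'] (min_width=6, slack=7)
Line 5: ['content', 'snow'] (min_width=12, slack=1)
Line 6: ['six', 'cup', 'brown'] (min_width=13, slack=0)
Line 7: ['up', 'black'] (min_width=8, slack=5)
Line 8: ['knife'] (min_width=5, slack=8)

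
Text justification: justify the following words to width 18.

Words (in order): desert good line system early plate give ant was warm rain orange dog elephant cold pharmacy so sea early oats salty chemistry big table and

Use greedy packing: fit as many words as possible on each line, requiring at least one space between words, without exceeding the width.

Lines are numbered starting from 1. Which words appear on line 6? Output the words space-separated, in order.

Answer: pharmacy so sea

Derivation:
Line 1: ['desert', 'good', 'line'] (min_width=16, slack=2)
Line 2: ['system', 'early', 'plate'] (min_width=18, slack=0)
Line 3: ['give', 'ant', 'was', 'warm'] (min_width=17, slack=1)
Line 4: ['rain', 'orange', 'dog'] (min_width=15, slack=3)
Line 5: ['elephant', 'cold'] (min_width=13, slack=5)
Line 6: ['pharmacy', 'so', 'sea'] (min_width=15, slack=3)
Line 7: ['early', 'oats', 'salty'] (min_width=16, slack=2)
Line 8: ['chemistry', 'big'] (min_width=13, slack=5)
Line 9: ['table', 'and'] (min_width=9, slack=9)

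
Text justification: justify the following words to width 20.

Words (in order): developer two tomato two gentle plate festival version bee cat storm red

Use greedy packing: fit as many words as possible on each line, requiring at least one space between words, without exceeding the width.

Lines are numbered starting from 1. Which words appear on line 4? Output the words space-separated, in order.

Answer: cat storm red

Derivation:
Line 1: ['developer', 'two', 'tomato'] (min_width=20, slack=0)
Line 2: ['two', 'gentle', 'plate'] (min_width=16, slack=4)
Line 3: ['festival', 'version', 'bee'] (min_width=20, slack=0)
Line 4: ['cat', 'storm', 'red'] (min_width=13, slack=7)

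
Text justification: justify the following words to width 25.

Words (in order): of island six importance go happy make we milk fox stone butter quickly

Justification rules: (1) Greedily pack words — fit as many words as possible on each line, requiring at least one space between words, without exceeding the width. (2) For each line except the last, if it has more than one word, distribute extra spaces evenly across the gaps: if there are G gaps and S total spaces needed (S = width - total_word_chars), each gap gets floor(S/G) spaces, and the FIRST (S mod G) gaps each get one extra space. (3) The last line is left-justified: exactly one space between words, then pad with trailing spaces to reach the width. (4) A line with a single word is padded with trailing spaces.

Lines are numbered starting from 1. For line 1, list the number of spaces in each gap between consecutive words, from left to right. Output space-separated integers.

Answer: 2 1 1

Derivation:
Line 1: ['of', 'island', 'six', 'importance'] (min_width=24, slack=1)
Line 2: ['go', 'happy', 'make', 'we', 'milk', 'fox'] (min_width=25, slack=0)
Line 3: ['stone', 'butter', 'quickly'] (min_width=20, slack=5)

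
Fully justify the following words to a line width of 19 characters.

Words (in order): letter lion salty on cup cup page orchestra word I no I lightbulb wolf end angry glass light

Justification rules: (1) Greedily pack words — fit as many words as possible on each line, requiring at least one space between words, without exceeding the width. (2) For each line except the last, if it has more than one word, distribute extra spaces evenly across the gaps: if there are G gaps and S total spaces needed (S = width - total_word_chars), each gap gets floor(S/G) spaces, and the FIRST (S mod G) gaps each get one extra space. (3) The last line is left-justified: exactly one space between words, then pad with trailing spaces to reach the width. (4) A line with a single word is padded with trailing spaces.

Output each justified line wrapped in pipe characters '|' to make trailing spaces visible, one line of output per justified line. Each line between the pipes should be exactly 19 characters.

Answer: |letter  lion  salty|
|on   cup  cup  page|
|orchestra word I no|
|I   lightbulb  wolf|
|end   angry   glass|
|light              |

Derivation:
Line 1: ['letter', 'lion', 'salty'] (min_width=17, slack=2)
Line 2: ['on', 'cup', 'cup', 'page'] (min_width=15, slack=4)
Line 3: ['orchestra', 'word', 'I', 'no'] (min_width=19, slack=0)
Line 4: ['I', 'lightbulb', 'wolf'] (min_width=16, slack=3)
Line 5: ['end', 'angry', 'glass'] (min_width=15, slack=4)
Line 6: ['light'] (min_width=5, slack=14)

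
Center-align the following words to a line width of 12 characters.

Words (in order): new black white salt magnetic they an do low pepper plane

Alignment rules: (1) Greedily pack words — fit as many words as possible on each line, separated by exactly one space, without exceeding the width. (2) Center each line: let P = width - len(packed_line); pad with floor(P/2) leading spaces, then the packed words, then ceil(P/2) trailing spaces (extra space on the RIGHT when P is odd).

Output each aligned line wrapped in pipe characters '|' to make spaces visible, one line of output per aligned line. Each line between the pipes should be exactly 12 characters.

Answer: | new black  |
| white salt |
|  magnetic  |
| they an do |
| low pepper |
|   plane    |

Derivation:
Line 1: ['new', 'black'] (min_width=9, slack=3)
Line 2: ['white', 'salt'] (min_width=10, slack=2)
Line 3: ['magnetic'] (min_width=8, slack=4)
Line 4: ['they', 'an', 'do'] (min_width=10, slack=2)
Line 5: ['low', 'pepper'] (min_width=10, slack=2)
Line 6: ['plane'] (min_width=5, slack=7)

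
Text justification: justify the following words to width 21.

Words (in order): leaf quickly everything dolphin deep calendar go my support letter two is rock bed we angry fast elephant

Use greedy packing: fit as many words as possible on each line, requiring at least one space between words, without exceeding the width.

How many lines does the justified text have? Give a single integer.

Answer: 6

Derivation:
Line 1: ['leaf', 'quickly'] (min_width=12, slack=9)
Line 2: ['everything', 'dolphin'] (min_width=18, slack=3)
Line 3: ['deep', 'calendar', 'go', 'my'] (min_width=19, slack=2)
Line 4: ['support', 'letter', 'two', 'is'] (min_width=21, slack=0)
Line 5: ['rock', 'bed', 'we', 'angry'] (min_width=17, slack=4)
Line 6: ['fast', 'elephant'] (min_width=13, slack=8)
Total lines: 6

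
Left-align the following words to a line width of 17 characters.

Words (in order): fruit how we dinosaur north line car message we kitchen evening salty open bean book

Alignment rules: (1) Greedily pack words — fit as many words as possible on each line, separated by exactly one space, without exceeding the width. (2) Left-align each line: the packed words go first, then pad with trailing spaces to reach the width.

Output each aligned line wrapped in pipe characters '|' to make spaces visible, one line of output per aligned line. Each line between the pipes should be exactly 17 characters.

Line 1: ['fruit', 'how', 'we'] (min_width=12, slack=5)
Line 2: ['dinosaur', 'north'] (min_width=14, slack=3)
Line 3: ['line', 'car', 'message'] (min_width=16, slack=1)
Line 4: ['we', 'kitchen'] (min_width=10, slack=7)
Line 5: ['evening', 'salty'] (min_width=13, slack=4)
Line 6: ['open', 'bean', 'book'] (min_width=14, slack=3)

Answer: |fruit how we     |
|dinosaur north   |
|line car message |
|we kitchen       |
|evening salty    |
|open bean book   |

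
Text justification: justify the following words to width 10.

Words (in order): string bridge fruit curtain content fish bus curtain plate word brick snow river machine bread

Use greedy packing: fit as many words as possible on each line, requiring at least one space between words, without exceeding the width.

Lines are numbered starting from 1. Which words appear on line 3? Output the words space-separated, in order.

Answer: fruit

Derivation:
Line 1: ['string'] (min_width=6, slack=4)
Line 2: ['bridge'] (min_width=6, slack=4)
Line 3: ['fruit'] (min_width=5, slack=5)
Line 4: ['curtain'] (min_width=7, slack=3)
Line 5: ['content'] (min_width=7, slack=3)
Line 6: ['fish', 'bus'] (min_width=8, slack=2)
Line 7: ['curtain'] (min_width=7, slack=3)
Line 8: ['plate', 'word'] (min_width=10, slack=0)
Line 9: ['brick', 'snow'] (min_width=10, slack=0)
Line 10: ['river'] (min_width=5, slack=5)
Line 11: ['machine'] (min_width=7, slack=3)
Line 12: ['bread'] (min_width=5, slack=5)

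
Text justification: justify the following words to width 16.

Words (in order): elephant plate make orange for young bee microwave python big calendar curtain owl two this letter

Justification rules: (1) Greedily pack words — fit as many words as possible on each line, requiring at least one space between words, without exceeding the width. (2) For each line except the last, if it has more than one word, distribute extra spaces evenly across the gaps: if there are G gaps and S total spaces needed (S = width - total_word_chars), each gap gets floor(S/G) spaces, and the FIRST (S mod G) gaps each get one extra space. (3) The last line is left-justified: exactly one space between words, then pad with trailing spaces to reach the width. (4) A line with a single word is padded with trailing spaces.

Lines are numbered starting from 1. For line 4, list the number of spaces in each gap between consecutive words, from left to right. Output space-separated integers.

Line 1: ['elephant', 'plate'] (min_width=14, slack=2)
Line 2: ['make', 'orange', 'for'] (min_width=15, slack=1)
Line 3: ['young', 'bee'] (min_width=9, slack=7)
Line 4: ['microwave', 'python'] (min_width=16, slack=0)
Line 5: ['big', 'calendar'] (min_width=12, slack=4)
Line 6: ['curtain', 'owl', 'two'] (min_width=15, slack=1)
Line 7: ['this', 'letter'] (min_width=11, slack=5)

Answer: 1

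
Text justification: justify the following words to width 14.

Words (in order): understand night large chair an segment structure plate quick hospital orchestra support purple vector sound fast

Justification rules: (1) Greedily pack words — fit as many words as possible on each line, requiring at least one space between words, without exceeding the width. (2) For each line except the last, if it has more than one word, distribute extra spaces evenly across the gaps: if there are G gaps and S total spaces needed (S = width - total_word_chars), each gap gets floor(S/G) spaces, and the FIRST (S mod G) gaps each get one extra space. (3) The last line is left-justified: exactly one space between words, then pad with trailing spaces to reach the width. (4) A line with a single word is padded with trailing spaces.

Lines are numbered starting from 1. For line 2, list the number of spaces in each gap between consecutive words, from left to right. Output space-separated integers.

Answer: 4

Derivation:
Line 1: ['understand'] (min_width=10, slack=4)
Line 2: ['night', 'large'] (min_width=11, slack=3)
Line 3: ['chair', 'an'] (min_width=8, slack=6)
Line 4: ['segment'] (min_width=7, slack=7)
Line 5: ['structure'] (min_width=9, slack=5)
Line 6: ['plate', 'quick'] (min_width=11, slack=3)
Line 7: ['hospital'] (min_width=8, slack=6)
Line 8: ['orchestra'] (min_width=9, slack=5)
Line 9: ['support', 'purple'] (min_width=14, slack=0)
Line 10: ['vector', 'sound'] (min_width=12, slack=2)
Line 11: ['fast'] (min_width=4, slack=10)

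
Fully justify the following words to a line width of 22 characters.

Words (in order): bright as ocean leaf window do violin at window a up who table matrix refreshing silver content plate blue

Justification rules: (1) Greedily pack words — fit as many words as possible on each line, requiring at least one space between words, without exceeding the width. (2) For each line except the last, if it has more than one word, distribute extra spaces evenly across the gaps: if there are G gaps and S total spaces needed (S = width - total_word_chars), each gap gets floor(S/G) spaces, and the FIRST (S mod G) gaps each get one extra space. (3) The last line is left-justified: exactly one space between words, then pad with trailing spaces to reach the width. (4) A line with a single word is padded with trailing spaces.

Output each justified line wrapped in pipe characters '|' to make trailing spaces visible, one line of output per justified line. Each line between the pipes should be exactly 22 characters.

Answer: |bright  as  ocean leaf|
|window  do  violin  at|
|window  a up who table|
|matrix      refreshing|
|silver  content  plate|
|blue                  |

Derivation:
Line 1: ['bright', 'as', 'ocean', 'leaf'] (min_width=20, slack=2)
Line 2: ['window', 'do', 'violin', 'at'] (min_width=19, slack=3)
Line 3: ['window', 'a', 'up', 'who', 'table'] (min_width=21, slack=1)
Line 4: ['matrix', 'refreshing'] (min_width=17, slack=5)
Line 5: ['silver', 'content', 'plate'] (min_width=20, slack=2)
Line 6: ['blue'] (min_width=4, slack=18)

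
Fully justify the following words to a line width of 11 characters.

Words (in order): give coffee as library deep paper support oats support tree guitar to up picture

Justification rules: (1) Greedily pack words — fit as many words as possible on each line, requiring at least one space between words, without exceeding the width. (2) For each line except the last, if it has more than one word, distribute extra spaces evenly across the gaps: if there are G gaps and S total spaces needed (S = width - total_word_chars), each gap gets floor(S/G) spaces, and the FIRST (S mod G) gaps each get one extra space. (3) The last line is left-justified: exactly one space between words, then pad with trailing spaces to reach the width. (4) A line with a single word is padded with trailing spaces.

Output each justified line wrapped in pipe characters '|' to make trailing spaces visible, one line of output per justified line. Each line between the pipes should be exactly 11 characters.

Line 1: ['give', 'coffee'] (min_width=11, slack=0)
Line 2: ['as', 'library'] (min_width=10, slack=1)
Line 3: ['deep', 'paper'] (min_width=10, slack=1)
Line 4: ['support'] (min_width=7, slack=4)
Line 5: ['oats'] (min_width=4, slack=7)
Line 6: ['support'] (min_width=7, slack=4)
Line 7: ['tree', 'guitar'] (min_width=11, slack=0)
Line 8: ['to', 'up'] (min_width=5, slack=6)
Line 9: ['picture'] (min_width=7, slack=4)

Answer: |give coffee|
|as  library|
|deep  paper|
|support    |
|oats       |
|support    |
|tree guitar|
|to       up|
|picture    |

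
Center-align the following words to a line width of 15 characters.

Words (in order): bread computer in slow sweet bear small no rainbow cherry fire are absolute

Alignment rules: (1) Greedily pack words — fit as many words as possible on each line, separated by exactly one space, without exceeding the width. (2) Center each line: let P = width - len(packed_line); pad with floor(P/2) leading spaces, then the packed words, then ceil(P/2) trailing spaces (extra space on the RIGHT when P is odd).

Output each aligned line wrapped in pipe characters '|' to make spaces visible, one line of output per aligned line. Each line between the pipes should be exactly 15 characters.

Line 1: ['bread', 'computer'] (min_width=14, slack=1)
Line 2: ['in', 'slow', 'sweet'] (min_width=13, slack=2)
Line 3: ['bear', 'small', 'no'] (min_width=13, slack=2)
Line 4: ['rainbow', 'cherry'] (min_width=14, slack=1)
Line 5: ['fire', 'are'] (min_width=8, slack=7)
Line 6: ['absolute'] (min_width=8, slack=7)

Answer: |bread computer |
| in slow sweet |
| bear small no |
|rainbow cherry |
|   fire are    |
|   absolute    |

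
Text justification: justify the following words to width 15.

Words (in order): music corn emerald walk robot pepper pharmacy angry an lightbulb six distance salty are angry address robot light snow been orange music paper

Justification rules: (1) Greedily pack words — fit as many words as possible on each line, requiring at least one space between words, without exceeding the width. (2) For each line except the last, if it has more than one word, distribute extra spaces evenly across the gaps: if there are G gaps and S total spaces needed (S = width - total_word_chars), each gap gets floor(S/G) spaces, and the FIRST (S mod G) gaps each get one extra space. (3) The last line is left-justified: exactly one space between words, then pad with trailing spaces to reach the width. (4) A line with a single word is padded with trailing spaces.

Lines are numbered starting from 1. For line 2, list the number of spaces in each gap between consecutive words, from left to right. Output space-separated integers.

Answer: 4

Derivation:
Line 1: ['music', 'corn'] (min_width=10, slack=5)
Line 2: ['emerald', 'walk'] (min_width=12, slack=3)
Line 3: ['robot', 'pepper'] (min_width=12, slack=3)
Line 4: ['pharmacy', 'angry'] (min_width=14, slack=1)
Line 5: ['an', 'lightbulb'] (min_width=12, slack=3)
Line 6: ['six', 'distance'] (min_width=12, slack=3)
Line 7: ['salty', 'are', 'angry'] (min_width=15, slack=0)
Line 8: ['address', 'robot'] (min_width=13, slack=2)
Line 9: ['light', 'snow', 'been'] (min_width=15, slack=0)
Line 10: ['orange', 'music'] (min_width=12, slack=3)
Line 11: ['paper'] (min_width=5, slack=10)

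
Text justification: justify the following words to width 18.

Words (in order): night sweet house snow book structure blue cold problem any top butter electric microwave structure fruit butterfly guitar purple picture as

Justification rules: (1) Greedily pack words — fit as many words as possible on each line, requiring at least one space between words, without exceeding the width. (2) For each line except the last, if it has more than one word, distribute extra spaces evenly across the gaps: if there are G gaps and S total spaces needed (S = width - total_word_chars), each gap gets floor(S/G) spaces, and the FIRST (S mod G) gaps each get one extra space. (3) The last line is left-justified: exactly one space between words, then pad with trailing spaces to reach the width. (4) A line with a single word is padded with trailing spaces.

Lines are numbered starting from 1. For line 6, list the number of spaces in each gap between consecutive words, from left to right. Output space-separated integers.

Answer: 1

Derivation:
Line 1: ['night', 'sweet', 'house'] (min_width=17, slack=1)
Line 2: ['snow', 'book'] (min_width=9, slack=9)
Line 3: ['structure', 'blue'] (min_width=14, slack=4)
Line 4: ['cold', 'problem', 'any'] (min_width=16, slack=2)
Line 5: ['top', 'butter'] (min_width=10, slack=8)
Line 6: ['electric', 'microwave'] (min_width=18, slack=0)
Line 7: ['structure', 'fruit'] (min_width=15, slack=3)
Line 8: ['butterfly', 'guitar'] (min_width=16, slack=2)
Line 9: ['purple', 'picture', 'as'] (min_width=17, slack=1)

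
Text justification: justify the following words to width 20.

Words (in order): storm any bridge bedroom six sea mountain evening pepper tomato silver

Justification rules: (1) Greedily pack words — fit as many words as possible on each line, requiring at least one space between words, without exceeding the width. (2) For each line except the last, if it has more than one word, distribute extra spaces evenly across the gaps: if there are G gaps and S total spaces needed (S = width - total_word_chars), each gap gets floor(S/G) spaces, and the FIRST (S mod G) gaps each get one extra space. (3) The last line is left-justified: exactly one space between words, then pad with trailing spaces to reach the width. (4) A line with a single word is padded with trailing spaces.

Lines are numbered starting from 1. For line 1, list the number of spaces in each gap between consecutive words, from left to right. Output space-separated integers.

Line 1: ['storm', 'any', 'bridge'] (min_width=16, slack=4)
Line 2: ['bedroom', 'six', 'sea'] (min_width=15, slack=5)
Line 3: ['mountain', 'evening'] (min_width=16, slack=4)
Line 4: ['pepper', 'tomato', 'silver'] (min_width=20, slack=0)

Answer: 3 3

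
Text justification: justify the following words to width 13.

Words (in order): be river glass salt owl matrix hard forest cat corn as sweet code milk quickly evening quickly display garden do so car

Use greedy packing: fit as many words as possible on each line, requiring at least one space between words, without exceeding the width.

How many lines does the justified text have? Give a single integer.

Line 1: ['be', 'river'] (min_width=8, slack=5)
Line 2: ['glass', 'salt'] (min_width=10, slack=3)
Line 3: ['owl', 'matrix'] (min_width=10, slack=3)
Line 4: ['hard', 'forest'] (min_width=11, slack=2)
Line 5: ['cat', 'corn', 'as'] (min_width=11, slack=2)
Line 6: ['sweet', 'code'] (min_width=10, slack=3)
Line 7: ['milk', 'quickly'] (min_width=12, slack=1)
Line 8: ['evening'] (min_width=7, slack=6)
Line 9: ['quickly'] (min_width=7, slack=6)
Line 10: ['display'] (min_width=7, slack=6)
Line 11: ['garden', 'do', 'so'] (min_width=12, slack=1)
Line 12: ['car'] (min_width=3, slack=10)
Total lines: 12

Answer: 12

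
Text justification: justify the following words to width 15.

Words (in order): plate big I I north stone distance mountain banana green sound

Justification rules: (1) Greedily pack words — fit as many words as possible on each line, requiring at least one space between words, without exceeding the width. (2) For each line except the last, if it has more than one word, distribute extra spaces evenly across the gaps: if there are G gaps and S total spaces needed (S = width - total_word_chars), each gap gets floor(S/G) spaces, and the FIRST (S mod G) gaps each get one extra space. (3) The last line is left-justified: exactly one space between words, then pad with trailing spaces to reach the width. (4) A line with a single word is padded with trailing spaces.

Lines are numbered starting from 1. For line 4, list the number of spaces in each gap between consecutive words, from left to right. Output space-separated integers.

Line 1: ['plate', 'big', 'I', 'I'] (min_width=13, slack=2)
Line 2: ['north', 'stone'] (min_width=11, slack=4)
Line 3: ['distance'] (min_width=8, slack=7)
Line 4: ['mountain', 'banana'] (min_width=15, slack=0)
Line 5: ['green', 'sound'] (min_width=11, slack=4)

Answer: 1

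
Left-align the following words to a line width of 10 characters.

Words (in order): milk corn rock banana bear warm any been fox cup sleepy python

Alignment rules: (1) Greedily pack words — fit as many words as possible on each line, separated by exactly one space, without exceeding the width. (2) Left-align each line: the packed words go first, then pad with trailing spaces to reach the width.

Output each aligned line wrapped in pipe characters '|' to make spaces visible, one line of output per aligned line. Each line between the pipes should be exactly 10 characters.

Line 1: ['milk', 'corn'] (min_width=9, slack=1)
Line 2: ['rock'] (min_width=4, slack=6)
Line 3: ['banana'] (min_width=6, slack=4)
Line 4: ['bear', 'warm'] (min_width=9, slack=1)
Line 5: ['any', 'been'] (min_width=8, slack=2)
Line 6: ['fox', 'cup'] (min_width=7, slack=3)
Line 7: ['sleepy'] (min_width=6, slack=4)
Line 8: ['python'] (min_width=6, slack=4)

Answer: |milk corn |
|rock      |
|banana    |
|bear warm |
|any been  |
|fox cup   |
|sleepy    |
|python    |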